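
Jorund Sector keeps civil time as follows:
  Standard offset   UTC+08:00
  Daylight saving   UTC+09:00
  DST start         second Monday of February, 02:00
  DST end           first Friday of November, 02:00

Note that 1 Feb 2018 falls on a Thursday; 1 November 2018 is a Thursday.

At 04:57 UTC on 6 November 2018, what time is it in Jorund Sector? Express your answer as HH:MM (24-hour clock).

12:57

1 February 2018 is a Thursday, so the first Monday is February 5 and the second is February 12.
1 November 2018 is a Thursday, so the first Friday is November 2.
At the standard offset (UTC+08:00), 04:57 UTC + 8h = 12:57 Jorund Sector standard time.
The standard-time date in Jorund Sector, 6 November 2018, does not fall between 12 February and 2 November, so daylight saving is not in effect and Jorund Sector is at UTC+08:00.
04:57 UTC + 8h = 12:57 local.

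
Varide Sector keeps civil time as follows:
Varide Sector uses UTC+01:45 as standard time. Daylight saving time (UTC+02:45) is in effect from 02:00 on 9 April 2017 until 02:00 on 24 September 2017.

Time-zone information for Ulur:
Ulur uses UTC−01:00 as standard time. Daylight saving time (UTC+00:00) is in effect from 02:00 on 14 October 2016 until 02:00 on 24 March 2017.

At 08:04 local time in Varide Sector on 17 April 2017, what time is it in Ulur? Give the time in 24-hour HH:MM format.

Daylight saving runs 9 April – 24 September; 17 April 2017 is inside that window, so Varide Sector is at UTC+02:45.
08:04 Varide Sector − 2h45m = 05:19 UTC.
At the standard offset (UTC−01:00), 05:19 UTC − 1h = 04:19 Ulur standard time.
The standard-time date in Ulur, 17 April 2017, does not fall between 14 October 2016 and 24 March 2017, so daylight saving is not in effect and Ulur is at UTC−01:00.
05:19 UTC − 1h = 04:19 Ulur.

04:19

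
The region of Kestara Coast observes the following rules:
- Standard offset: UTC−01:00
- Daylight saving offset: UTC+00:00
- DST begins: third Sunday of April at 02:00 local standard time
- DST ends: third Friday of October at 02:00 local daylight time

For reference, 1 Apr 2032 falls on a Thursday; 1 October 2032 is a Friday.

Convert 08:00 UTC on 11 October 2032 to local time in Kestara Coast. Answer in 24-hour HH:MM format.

1 April 2032 is a Thursday, so the first Sunday is April 4 and the third is April 18.
1 October 2032 is a Friday, so the first Friday is October 1 and the third is October 15.
At the standard offset (UTC−01:00), 08:00 UTC − 1h = 07:00 Kestara Coast standard time.
The standard-time date in Kestara Coast, 11 October 2032, falls between 18 April and 15 October, so daylight saving is in effect and Kestara Coast is at UTC+00:00.
08:00 UTC + 0h = 08:00 local.

08:00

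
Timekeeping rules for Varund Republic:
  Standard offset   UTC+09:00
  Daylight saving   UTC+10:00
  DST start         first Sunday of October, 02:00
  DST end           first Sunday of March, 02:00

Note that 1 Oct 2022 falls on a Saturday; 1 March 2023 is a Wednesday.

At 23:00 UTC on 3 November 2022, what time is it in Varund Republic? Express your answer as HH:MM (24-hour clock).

1 October 2022 is a Saturday, so the first Sunday is October 2.
1 March 2023 is a Wednesday, so the first Sunday is March 5.
At the standard offset (UTC+09:00), 23:00 UTC + 9h = 08:00 Varund Republic standard time (rolling into the next day, 4 November 2022).
Daylight saving runs 2 October 2022 – 5 March 2023; the standard-time date in Varund Republic, 4 November 2022, is inside that window, so Varund Republic is at UTC+10:00.
23:00 UTC + 10h = 09:00 local (rolling into the next day, 4 November 2022).

09:00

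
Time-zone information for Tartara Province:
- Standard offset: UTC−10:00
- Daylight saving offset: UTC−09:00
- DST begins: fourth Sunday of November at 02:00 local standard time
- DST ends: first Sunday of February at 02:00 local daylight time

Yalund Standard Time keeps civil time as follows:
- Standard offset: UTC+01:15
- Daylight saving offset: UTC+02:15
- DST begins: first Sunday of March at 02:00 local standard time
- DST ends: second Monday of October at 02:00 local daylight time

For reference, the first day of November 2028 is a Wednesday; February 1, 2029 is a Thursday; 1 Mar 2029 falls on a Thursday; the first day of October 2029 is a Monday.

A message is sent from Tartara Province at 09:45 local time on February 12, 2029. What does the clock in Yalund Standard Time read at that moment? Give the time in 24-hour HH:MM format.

1 November 2028 is a Wednesday, so the first Sunday is November 5 and the fourth is November 26.
1 February 2029 is a Thursday, so the first Sunday is February 4.
February 12, 2029 does not fall between 26 November 2028 and 4 February 2029, so daylight saving is not in effect and Tartara Province is at UTC−10:00.
09:45 Tartara Province + 10h = 19:45 UTC.
1 March 2029 is a Thursday, so the first Sunday is March 4.
1 October 2029 is a Monday, so the first Monday is October 1 and the second is October 8.
At the standard offset (UTC+01:15), 19:45 UTC + 1h15m = 21:00 Yalund Standard Time standard time.
Daylight saving runs 4 March – 8 October; the standard-time date in Yalund Standard Time, February 12, 2029, is outside that window, so Yalund Standard Time is on standard time at UTC+01:15.
19:45 UTC + 1h15m = 21:00 Yalund Standard Time.

21:00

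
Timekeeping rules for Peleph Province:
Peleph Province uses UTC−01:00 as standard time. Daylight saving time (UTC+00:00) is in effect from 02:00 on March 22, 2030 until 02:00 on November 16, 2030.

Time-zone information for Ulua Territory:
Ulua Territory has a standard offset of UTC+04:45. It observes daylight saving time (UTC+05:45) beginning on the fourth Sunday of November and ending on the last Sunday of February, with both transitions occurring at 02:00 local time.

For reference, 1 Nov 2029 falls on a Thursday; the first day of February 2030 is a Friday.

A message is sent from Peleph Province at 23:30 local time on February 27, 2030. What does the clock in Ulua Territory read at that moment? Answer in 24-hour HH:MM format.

05:15

February 27, 2030 does not fall between 22 March and 16 November, so daylight saving is not in effect and Peleph Province is at UTC−01:00.
23:30 Peleph Province + 1h = 00:30 UTC (rolling into the next day, 28 February 2030).
1 November 2029 is a Thursday, so the first Sunday is November 4 and the fourth is November 25.
1 February 2030 is a Friday, so Sundays fall on 3, 10, 17, 24; the last is February 24.
At the standard offset (UTC+04:45), 00:30 UTC + 4h45m = 05:15 Ulua Territory standard time.
The standard-time date in Ulua Territory, February 28, 2030, is outside the daylight-saving period (25 November 2029 – 24 February 2030), so Ulua Territory is on standard time, UTC+04:45.
00:30 UTC + 4h45m = 05:15 Ulua Territory.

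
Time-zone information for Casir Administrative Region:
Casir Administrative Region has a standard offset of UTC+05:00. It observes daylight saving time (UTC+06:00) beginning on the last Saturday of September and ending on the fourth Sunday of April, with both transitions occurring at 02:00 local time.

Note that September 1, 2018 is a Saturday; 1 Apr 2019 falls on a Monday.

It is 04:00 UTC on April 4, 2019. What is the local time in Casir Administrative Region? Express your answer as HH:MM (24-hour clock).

1 September 2018 is a Saturday, so Saturdays fall on 1, 8, 15, 22, 29; the last is September 29.
1 April 2019 is a Monday, so the first Sunday is April 7 and the fourth is April 28.
At the standard offset (UTC+05:00), 04:00 UTC + 5h = 09:00 Casir Administrative Region standard time.
The standard-time date in Casir Administrative Region, April 4, 2019, falls between 29 September 2018 and 28 April 2019, so daylight saving is in effect and Casir Administrative Region is at UTC+06:00.
04:00 UTC + 6h = 10:00 local.

10:00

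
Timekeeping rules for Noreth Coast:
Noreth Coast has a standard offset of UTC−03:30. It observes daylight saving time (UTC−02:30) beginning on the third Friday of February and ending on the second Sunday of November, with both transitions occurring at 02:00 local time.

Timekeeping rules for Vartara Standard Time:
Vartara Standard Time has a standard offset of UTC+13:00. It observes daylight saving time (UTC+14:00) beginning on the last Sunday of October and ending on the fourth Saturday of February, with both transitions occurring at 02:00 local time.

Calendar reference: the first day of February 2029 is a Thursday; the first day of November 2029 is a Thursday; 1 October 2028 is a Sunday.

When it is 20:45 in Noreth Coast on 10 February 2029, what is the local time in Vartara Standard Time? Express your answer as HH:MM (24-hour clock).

1 February 2029 is a Thursday, so the first Friday is February 2 and the third is February 16.
1 November 2029 is a Thursday, so the first Sunday is November 4 and the second is November 11.
Daylight saving runs 16 February – 11 November; 10 February 2029 is outside that window, so Noreth Coast is on standard time at UTC−03:30.
20:45 Noreth Coast + 3h30m = 00:15 UTC (rolling into the next day, 11 February 2029).
1 October 2028 is a Sunday, so Sundays fall on 1, 8, 15, 22, 29; the last is October 29.
1 February 2029 is a Thursday, so the first Saturday is February 3 and the fourth is February 24.
At the standard offset (UTC+13:00), 00:15 UTC + 13h = 13:15 Vartara Standard Time standard time.
The standard-time date in Vartara Standard Time, 11 February 2029, falls between 29 October 2028 and 24 February 2029, so daylight saving is in effect and Vartara Standard Time is at UTC+14:00.
00:15 UTC + 14h = 14:15 Vartara Standard Time.

14:15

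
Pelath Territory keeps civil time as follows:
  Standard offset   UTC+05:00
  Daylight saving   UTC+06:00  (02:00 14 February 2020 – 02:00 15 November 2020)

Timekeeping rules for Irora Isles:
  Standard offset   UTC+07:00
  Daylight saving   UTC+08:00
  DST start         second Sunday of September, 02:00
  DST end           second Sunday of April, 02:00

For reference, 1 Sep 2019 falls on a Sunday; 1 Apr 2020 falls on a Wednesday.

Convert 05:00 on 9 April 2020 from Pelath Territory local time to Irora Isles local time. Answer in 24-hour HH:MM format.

07:00

Daylight saving runs 14 February – 15 November; 9 April 2020 is inside that window, so Pelath Territory is at UTC+06:00.
05:00 Pelath Territory − 6h = 23:00 UTC (rolling into the previous day, 8 April 2020).
1 September 2019 is a Sunday, so the first Sunday is September 1 and the second is September 8.
1 April 2020 is a Wednesday, so the first Sunday is April 5 and the second is April 12.
At the standard offset (UTC+07:00), 23:00 UTC + 7h = 06:00 Irora Isles standard time (rolling into the next day, 9 April 2020).
Daylight saving runs 8 September 2019 – 12 April 2020; the standard-time date in Irora Isles, 9 April 2020, is inside that window, so Irora Isles is at UTC+08:00.
23:00 UTC + 8h = 07:00 Irora Isles (rolling into the next day, 9 April 2020).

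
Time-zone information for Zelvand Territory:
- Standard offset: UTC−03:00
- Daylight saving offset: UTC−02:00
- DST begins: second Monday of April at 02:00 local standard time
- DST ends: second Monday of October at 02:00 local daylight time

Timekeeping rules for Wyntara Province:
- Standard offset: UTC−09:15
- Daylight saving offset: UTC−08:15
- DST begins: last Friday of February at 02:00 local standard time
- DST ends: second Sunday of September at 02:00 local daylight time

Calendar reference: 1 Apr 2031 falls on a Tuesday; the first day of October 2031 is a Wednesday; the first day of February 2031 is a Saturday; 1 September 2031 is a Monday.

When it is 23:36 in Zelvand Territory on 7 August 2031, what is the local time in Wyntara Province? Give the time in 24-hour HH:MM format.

17:21

1 April 2031 is a Tuesday, so the first Monday is April 7 and the second is April 14.
1 October 2031 is a Wednesday, so the first Monday is October 6 and the second is October 13.
7 August 2031 falls between 14 April and 13 October, so daylight saving is in effect and Zelvand Territory is at UTC−02:00.
23:36 Zelvand Territory + 2h = 01:36 UTC (rolling into the next day, 8 August 2031).
1 February 2031 is a Saturday, so Fridays fall on 7, 14, 21, 28; the last is February 28.
1 September 2031 is a Monday, so the first Sunday is September 7 and the second is September 14.
At the standard offset (UTC−09:15), 01:36 UTC − 9h15m = 16:21 Wyntara Province standard time (rolling into the previous day, 7 August 2031).
The standard-time date in Wyntara Province, 7 August 2031, falls between 28 February and 14 September, so daylight saving is in effect and Wyntara Province is at UTC−08:15.
01:36 UTC − 8h15m = 17:21 Wyntara Province (rolling into the previous day, 7 August 2031).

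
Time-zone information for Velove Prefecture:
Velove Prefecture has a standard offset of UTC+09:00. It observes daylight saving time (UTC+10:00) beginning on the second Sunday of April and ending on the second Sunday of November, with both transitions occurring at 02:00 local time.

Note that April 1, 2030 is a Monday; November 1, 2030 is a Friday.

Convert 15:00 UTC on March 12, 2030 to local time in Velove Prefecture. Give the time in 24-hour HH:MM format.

1 April 2030 is a Monday, so the first Sunday is April 7 and the second is April 14.
1 November 2030 is a Friday, so the first Sunday is November 3 and the second is November 10.
At the standard offset (UTC+09:00), 15:00 UTC + 9h = 00:00 Velove Prefecture standard time (rolling into the next day, 13 March 2030).
Daylight saving runs 14 April – 10 November; the standard-time date in Velove Prefecture, March 13, 2030, is outside that window, so Velove Prefecture is on standard time at UTC+09:00.
15:00 UTC + 9h = 00:00 local (rolling into the next day, 13 March 2030).

00:00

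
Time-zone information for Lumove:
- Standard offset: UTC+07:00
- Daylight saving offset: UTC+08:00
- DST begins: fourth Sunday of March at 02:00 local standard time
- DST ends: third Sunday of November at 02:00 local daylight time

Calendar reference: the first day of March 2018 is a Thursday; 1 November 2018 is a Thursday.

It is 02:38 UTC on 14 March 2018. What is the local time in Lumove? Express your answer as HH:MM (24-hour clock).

1 March 2018 is a Thursday, so the first Sunday is March 4 and the fourth is March 25.
1 November 2018 is a Thursday, so the first Sunday is November 4 and the third is November 18.
At the standard offset (UTC+07:00), 02:38 UTC + 7h = 09:38 Lumove standard time.
The standard-time date in Lumove, 14 March 2018, does not fall between 25 March and 18 November, so daylight saving is not in effect and Lumove is at UTC+07:00.
02:38 UTC + 7h = 09:38 local.

09:38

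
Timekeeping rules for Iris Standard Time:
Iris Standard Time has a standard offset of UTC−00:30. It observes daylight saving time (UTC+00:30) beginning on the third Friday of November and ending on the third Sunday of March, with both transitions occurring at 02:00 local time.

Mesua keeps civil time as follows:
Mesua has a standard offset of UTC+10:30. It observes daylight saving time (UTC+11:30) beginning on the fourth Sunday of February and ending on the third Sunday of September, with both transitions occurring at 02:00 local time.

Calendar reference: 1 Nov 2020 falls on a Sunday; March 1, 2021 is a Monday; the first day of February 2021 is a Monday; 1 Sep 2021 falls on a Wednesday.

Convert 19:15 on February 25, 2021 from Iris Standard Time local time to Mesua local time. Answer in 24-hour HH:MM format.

1 November 2020 is a Sunday, so the first Friday is November 6 and the third is November 20.
1 March 2021 is a Monday, so the first Sunday is March 7 and the third is March 21.
Daylight saving runs 20 November 2020 – 21 March 2021; February 25, 2021 is inside that window, so Iris Standard Time is at UTC+00:30.
19:15 Iris Standard Time − 0h30m = 18:45 UTC.
1 February 2021 is a Monday, so the first Sunday is February 7 and the fourth is February 28.
1 September 2021 is a Wednesday, so the first Sunday is September 5 and the third is September 19.
At the standard offset (UTC+10:30), 18:45 UTC + 10h30m = 05:15 Mesua standard time (rolling into the next day, 26 February 2021).
The standard-time date in Mesua, February 26, 2021, does not fall between 28 February and 19 September, so daylight saving is not in effect and Mesua is at UTC+10:30.
18:45 UTC + 10h30m = 05:15 Mesua (rolling into the next day, 26 February 2021).

05:15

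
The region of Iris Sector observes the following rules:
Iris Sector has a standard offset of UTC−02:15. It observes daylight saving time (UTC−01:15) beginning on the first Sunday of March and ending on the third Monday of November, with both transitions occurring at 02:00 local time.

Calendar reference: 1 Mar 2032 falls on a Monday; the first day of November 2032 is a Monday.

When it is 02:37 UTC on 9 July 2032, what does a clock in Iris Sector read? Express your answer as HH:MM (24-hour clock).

1 March 2032 is a Monday, so the first Sunday is March 7.
1 November 2032 is a Monday, so the first Monday is November 1 and the third is November 15.
At the standard offset (UTC−02:15), 02:37 UTC − 2h15m = 00:22 Iris Sector standard time.
Daylight saving runs 7 March – 15 November; the standard-time date in Iris Sector, 9 July 2032, is inside that window, so Iris Sector is at UTC−01:15.
02:37 UTC − 1h15m = 01:22 local.

01:22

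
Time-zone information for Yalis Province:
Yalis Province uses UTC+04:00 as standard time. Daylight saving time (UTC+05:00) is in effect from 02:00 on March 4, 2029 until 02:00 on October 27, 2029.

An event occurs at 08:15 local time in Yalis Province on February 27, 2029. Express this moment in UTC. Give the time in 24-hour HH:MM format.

February 27, 2029 is outside the daylight-saving period (4 March – 27 October), so Yalis Province is on standard time, UTC+04:00.
08:15 local − 4h = 04:15 UTC.

04:15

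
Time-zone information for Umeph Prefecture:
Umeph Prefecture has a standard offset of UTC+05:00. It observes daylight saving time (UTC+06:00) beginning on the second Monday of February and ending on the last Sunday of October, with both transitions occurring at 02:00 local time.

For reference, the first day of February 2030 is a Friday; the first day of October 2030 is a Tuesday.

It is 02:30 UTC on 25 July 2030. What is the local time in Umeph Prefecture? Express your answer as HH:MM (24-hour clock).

1 February 2030 is a Friday, so the first Monday is February 4 and the second is February 11.
1 October 2030 is a Tuesday, so Sundays fall on 6, 13, 20, 27; the last is October 27.
At the standard offset (UTC+05:00), 02:30 UTC + 5h = 07:30 Umeph Prefecture standard time.
Daylight saving runs 11 February – 27 October; the standard-time date in Umeph Prefecture, 25 July 2030, is inside that window, so Umeph Prefecture is at UTC+06:00.
02:30 UTC + 6h = 08:30 local.

08:30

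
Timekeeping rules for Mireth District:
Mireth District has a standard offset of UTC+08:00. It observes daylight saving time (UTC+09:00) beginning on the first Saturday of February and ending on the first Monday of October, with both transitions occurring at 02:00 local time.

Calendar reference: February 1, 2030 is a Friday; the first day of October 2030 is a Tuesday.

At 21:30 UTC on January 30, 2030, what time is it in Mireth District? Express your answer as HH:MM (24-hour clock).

1 February 2030 is a Friday, so the first Saturday is February 2.
1 October 2030 is a Tuesday, so the first Monday is October 7.
At the standard offset (UTC+08:00), 21:30 UTC + 8h = 05:30 Mireth District standard time (rolling into the next day, 31 January 2030).
Daylight saving runs 2 February – 7 October; the standard-time date in Mireth District, January 31, 2030, is outside that window, so Mireth District is on standard time at UTC+08:00.
21:30 UTC + 8h = 05:30 local (rolling into the next day, 31 January 2030).

05:30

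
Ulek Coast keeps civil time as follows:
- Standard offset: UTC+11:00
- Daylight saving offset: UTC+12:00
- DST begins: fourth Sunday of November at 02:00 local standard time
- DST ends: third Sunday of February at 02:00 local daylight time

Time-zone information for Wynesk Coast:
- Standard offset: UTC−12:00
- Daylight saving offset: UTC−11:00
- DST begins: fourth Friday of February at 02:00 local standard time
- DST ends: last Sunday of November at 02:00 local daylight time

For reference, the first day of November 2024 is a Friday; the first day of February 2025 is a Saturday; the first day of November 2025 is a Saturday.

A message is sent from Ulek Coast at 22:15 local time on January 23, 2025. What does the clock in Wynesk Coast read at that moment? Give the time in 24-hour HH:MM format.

22:15

1 November 2024 is a Friday, so the first Sunday is November 3 and the fourth is November 24.
1 February 2025 is a Saturday, so the first Sunday is February 2 and the third is February 16.
Daylight saving runs 24 November 2024 – 16 February 2025; January 23, 2025 is inside that window, so Ulek Coast is at UTC+12:00.
22:15 Ulek Coast − 12h = 10:15 UTC.
1 February 2025 is a Saturday, so the first Friday is February 7 and the fourth is February 28.
1 November 2025 is a Saturday, so Sundays fall on 2, 9, 16, 23, 30; the last is November 30.
At the standard offset (UTC−12:00), 10:15 UTC − 12h = 22:15 Wynesk Coast standard time (rolling into the previous day, 22 January 2025).
Daylight saving runs 28 February – 30 November; the standard-time date in Wynesk Coast, January 22, 2025, is outside that window, so Wynesk Coast is on standard time at UTC−12:00.
10:15 UTC − 12h = 22:15 Wynesk Coast (rolling into the previous day, 22 January 2025).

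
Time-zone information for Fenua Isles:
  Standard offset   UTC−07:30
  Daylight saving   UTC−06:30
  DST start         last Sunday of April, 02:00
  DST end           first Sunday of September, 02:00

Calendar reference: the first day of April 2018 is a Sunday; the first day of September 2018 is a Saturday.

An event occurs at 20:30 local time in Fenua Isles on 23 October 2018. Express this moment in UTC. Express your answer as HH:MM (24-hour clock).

04:00

1 April 2018 is a Sunday, so Sundays fall on 1, 8, 15, 22, 29; the last is April 29.
1 September 2018 is a Saturday, so the first Sunday is September 2.
23 October 2018 is outside the daylight-saving period (29 April – 2 September), so Fenua Isles is on standard time, UTC−07:30.
20:30 local + 7h30m = 04:00 UTC (rolling into the next day, 24 October 2018).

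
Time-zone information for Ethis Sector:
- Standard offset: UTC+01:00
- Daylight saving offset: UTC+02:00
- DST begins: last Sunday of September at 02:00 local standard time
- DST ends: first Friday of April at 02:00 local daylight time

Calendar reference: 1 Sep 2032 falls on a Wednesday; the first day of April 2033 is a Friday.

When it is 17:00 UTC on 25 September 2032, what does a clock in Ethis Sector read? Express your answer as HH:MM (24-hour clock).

18:00

1 September 2032 is a Wednesday, so Sundays fall on 5, 12, 19, 26; the last is September 26.
1 April 2033 is a Friday, so the first Friday is April 1.
At the standard offset (UTC+01:00), 17:00 UTC + 1h = 18:00 Ethis Sector standard time.
Daylight saving runs 26 September 2032 – 1 April 2033; the standard-time date in Ethis Sector, 25 September 2032, is outside that window, so Ethis Sector is on standard time at UTC+01:00.
17:00 UTC + 1h = 18:00 local.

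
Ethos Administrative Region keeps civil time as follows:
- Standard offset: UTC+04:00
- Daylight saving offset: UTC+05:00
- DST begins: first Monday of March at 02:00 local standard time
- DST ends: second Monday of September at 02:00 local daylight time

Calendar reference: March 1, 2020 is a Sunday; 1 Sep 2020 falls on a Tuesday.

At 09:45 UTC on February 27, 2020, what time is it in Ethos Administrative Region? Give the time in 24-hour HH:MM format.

1 March 2020 is a Sunday, so the first Monday is March 2.
1 September 2020 is a Tuesday, so the first Monday is September 7 and the second is September 14.
At the standard offset (UTC+04:00), 09:45 UTC + 4h = 13:45 Ethos Administrative Region standard time.
The standard-time date in Ethos Administrative Region, February 27, 2020, does not fall between 2 March and 14 September, so daylight saving is not in effect and Ethos Administrative Region is at UTC+04:00.
09:45 UTC + 4h = 13:45 local.

13:45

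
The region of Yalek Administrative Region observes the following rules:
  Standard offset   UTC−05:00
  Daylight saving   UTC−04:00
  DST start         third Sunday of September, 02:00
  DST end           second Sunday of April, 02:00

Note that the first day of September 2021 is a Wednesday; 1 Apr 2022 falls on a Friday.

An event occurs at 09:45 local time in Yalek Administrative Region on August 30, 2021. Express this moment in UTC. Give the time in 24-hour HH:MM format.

1 September 2021 is a Wednesday, so the first Sunday is September 5 and the third is September 19.
1 April 2022 is a Friday, so the first Sunday is April 3 and the second is April 10.
August 30, 2021 is outside the daylight-saving period (19 September 2021 – 10 April 2022), so Yalek Administrative Region is on standard time, UTC−05:00.
09:45 local + 5h = 14:45 UTC.

14:45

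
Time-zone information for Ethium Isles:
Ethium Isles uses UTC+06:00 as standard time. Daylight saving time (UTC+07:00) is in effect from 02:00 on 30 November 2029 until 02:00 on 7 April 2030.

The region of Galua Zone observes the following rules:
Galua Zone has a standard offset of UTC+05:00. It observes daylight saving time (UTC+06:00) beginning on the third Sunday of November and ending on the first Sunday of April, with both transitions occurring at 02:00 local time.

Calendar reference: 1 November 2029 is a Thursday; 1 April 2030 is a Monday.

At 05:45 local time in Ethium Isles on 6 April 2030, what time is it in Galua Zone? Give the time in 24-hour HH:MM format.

6 April 2030 falls between 30 November 2029 and 7 April 2030, so daylight saving is in effect and Ethium Isles is at UTC+07:00.
05:45 Ethium Isles − 7h = 22:45 UTC (rolling into the previous day, 5 April 2030).
1 November 2029 is a Thursday, so the first Sunday is November 4 and the third is November 18.
1 April 2030 is a Monday, so the first Sunday is April 7.
At the standard offset (UTC+05:00), 22:45 UTC + 5h = 03:45 Galua Zone standard time (rolling into the next day, 6 April 2030).
The standard-time date in Galua Zone, 6 April 2030, lies within the daylight-saving period (18 November 2029 – 7 April 2030), so Galua Zone is on daylight time, UTC+06:00.
22:45 UTC + 6h = 04:45 Galua Zone (rolling into the next day, 6 April 2030).

04:45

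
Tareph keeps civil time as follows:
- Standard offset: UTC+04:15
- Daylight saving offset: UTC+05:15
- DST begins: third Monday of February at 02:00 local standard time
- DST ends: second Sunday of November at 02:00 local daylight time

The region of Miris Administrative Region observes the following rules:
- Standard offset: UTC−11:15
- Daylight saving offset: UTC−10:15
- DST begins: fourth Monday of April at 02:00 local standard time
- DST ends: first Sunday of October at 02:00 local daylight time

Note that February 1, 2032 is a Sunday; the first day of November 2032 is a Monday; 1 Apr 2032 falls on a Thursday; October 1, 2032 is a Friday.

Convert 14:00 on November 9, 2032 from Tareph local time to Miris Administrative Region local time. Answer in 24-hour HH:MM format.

21:30

1 February 2032 is a Sunday, so the first Monday is February 2 and the third is February 16.
1 November 2032 is a Monday, so the first Sunday is November 7 and the second is November 14.
November 9, 2032 lies within the daylight-saving period (16 February – 14 November), so Tareph is on daylight time, UTC+05:15.
14:00 Tareph − 5h15m = 08:45 UTC.
1 April 2032 is a Thursday, so the first Monday is April 5 and the fourth is April 26.
1 October 2032 is a Friday, so the first Sunday is October 3.
At the standard offset (UTC−11:15), 08:45 UTC − 11h15m = 21:30 Miris Administrative Region standard time (rolling into the previous day, 8 November 2032).
The standard-time date in Miris Administrative Region, November 8, 2032, does not fall between 26 April and 3 October, so daylight saving is not in effect and Miris Administrative Region is at UTC−11:15.
08:45 UTC − 11h15m = 21:30 Miris Administrative Region (rolling into the previous day, 8 November 2032).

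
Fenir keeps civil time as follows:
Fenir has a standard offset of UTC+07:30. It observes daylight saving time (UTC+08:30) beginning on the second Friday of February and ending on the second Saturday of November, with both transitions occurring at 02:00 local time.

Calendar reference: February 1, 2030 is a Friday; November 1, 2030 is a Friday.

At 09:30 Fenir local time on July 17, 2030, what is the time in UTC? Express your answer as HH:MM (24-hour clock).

1 February 2030 is a Friday, so the first Friday is February 1 and the second is February 8.
1 November 2030 is a Friday, so the first Saturday is November 2 and the second is November 9.
July 17, 2030 lies within the daylight-saving period (8 February – 9 November), so Fenir is on daylight time, UTC+08:30.
09:30 local − 8h30m = 01:00 UTC.

01:00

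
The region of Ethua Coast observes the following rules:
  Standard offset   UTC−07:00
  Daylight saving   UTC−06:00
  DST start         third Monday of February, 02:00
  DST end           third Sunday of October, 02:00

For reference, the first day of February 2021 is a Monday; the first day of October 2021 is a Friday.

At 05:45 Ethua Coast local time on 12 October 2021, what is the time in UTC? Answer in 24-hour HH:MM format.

11:45

1 February 2021 is a Monday, so the first Monday is February 1 and the third is February 15.
1 October 2021 is a Friday, so the first Sunday is October 3 and the third is October 17.
Daylight saving runs 15 February – 17 October; 12 October 2021 is inside that window, so Ethua Coast is at UTC−06:00.
05:45 local + 6h = 11:45 UTC.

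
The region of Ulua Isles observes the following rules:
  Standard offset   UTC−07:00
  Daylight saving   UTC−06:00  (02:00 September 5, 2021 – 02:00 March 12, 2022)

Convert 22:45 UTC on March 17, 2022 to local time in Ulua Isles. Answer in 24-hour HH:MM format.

15:45

At the standard offset (UTC−07:00), 22:45 UTC − 7h = 15:45 Ulua Isles standard time.
Daylight saving runs 5 September 2021 – 12 March 2022; the standard-time date in Ulua Isles, March 17, 2022, is outside that window, so Ulua Isles is on standard time at UTC−07:00.
22:45 UTC − 7h = 15:45 local.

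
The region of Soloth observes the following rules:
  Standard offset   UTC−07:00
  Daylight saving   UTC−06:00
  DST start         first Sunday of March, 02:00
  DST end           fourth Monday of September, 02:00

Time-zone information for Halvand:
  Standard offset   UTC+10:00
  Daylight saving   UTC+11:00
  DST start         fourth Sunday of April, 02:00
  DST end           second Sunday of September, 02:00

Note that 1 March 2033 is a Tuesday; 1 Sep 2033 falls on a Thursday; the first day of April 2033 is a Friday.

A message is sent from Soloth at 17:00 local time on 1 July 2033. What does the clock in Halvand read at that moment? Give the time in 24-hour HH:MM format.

1 March 2033 is a Tuesday, so the first Sunday is March 6.
1 September 2033 is a Thursday, so the first Monday is September 5 and the fourth is September 26.
Daylight saving runs 6 March – 26 September; 1 July 2033 is inside that window, so Soloth is at UTC−06:00.
17:00 Soloth + 6h = 23:00 UTC.
1 April 2033 is a Friday, so the first Sunday is April 3 and the fourth is April 24.
1 September 2033 is a Thursday, so the first Sunday is September 4 and the second is September 11.
At the standard offset (UTC+10:00), 23:00 UTC + 10h = 09:00 Halvand standard time (rolling into the next day, 2 July 2033).
The standard-time date in Halvand, 2 July 2033, lies within the daylight-saving period (24 April – 11 September), so Halvand is on daylight time, UTC+11:00.
23:00 UTC + 11h = 10:00 Halvand (rolling into the next day, 2 July 2033).

10:00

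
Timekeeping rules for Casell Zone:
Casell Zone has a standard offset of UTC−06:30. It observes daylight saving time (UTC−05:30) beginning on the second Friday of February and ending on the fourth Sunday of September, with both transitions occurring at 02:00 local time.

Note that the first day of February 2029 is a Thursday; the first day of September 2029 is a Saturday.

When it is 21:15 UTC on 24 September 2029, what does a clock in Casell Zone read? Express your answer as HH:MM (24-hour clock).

1 February 2029 is a Thursday, so the first Friday is February 2 and the second is February 9.
1 September 2029 is a Saturday, so the first Sunday is September 2 and the fourth is September 23.
At the standard offset (UTC−06:30), 21:15 UTC − 6h30m = 14:45 Casell Zone standard time.
The standard-time date in Casell Zone, 24 September 2029, does not fall between 9 February and 23 September, so daylight saving is not in effect and Casell Zone is at UTC−06:30.
21:15 UTC − 6h30m = 14:45 local.

14:45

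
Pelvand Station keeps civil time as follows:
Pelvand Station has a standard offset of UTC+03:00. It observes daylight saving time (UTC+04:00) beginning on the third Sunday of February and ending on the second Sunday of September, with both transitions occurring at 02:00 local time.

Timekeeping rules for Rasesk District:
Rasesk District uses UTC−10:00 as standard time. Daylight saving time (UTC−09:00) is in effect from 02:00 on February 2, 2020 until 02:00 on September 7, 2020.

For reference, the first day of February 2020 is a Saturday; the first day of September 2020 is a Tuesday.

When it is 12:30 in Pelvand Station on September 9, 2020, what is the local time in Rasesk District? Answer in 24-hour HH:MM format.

1 February 2020 is a Saturday, so the first Sunday is February 2 and the third is February 16.
1 September 2020 is a Tuesday, so the first Sunday is September 6 and the second is September 13.
September 9, 2020 lies within the daylight-saving period (16 February – 13 September), so Pelvand Station is on daylight time, UTC+04:00.
12:30 Pelvand Station − 4h = 08:30 UTC.
At the standard offset (UTC−10:00), 08:30 UTC − 10h = 22:30 Rasesk District standard time (rolling into the previous day, 8 September 2020).
Daylight saving runs 2 February – 7 September; the standard-time date in Rasesk District, September 8, 2020, is outside that window, so Rasesk District is on standard time at UTC−10:00.
08:30 UTC − 10h = 22:30 Rasesk District (rolling into the previous day, 8 September 2020).

22:30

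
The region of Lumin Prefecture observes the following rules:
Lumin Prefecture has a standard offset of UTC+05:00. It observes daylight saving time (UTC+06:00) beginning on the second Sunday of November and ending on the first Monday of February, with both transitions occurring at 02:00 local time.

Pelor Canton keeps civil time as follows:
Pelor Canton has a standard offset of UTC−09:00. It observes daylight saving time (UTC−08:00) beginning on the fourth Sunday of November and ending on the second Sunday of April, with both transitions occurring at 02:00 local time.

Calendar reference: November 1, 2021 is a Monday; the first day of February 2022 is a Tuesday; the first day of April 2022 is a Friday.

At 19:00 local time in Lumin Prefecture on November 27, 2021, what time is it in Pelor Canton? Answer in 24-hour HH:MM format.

1 November 2021 is a Monday, so the first Sunday is November 7 and the second is November 14.
1 February 2022 is a Tuesday, so the first Monday is February 7.
November 27, 2021 falls between 14 November 2021 and 7 February 2022, so daylight saving is in effect and Lumin Prefecture is at UTC+06:00.
19:00 Lumin Prefecture − 6h = 13:00 UTC.
1 November 2021 is a Monday, so the first Sunday is November 7 and the fourth is November 28.
1 April 2022 is a Friday, so the first Sunday is April 3 and the second is April 10.
At the standard offset (UTC−09:00), 13:00 UTC − 9h = 04:00 Pelor Canton standard time.
Daylight saving runs 28 November 2021 – 10 April 2022; the standard-time date in Pelor Canton, November 27, 2021, is outside that window, so Pelor Canton is on standard time at UTC−09:00.
13:00 UTC − 9h = 04:00 Pelor Canton.

04:00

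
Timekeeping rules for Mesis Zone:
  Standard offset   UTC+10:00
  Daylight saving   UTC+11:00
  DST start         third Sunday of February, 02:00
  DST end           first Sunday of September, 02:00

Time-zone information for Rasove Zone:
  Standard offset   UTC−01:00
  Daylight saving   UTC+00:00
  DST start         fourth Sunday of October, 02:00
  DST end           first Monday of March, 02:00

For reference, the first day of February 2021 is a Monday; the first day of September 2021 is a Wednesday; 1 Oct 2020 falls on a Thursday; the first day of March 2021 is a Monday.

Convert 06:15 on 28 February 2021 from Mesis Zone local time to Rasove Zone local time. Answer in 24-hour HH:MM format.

19:15

1 February 2021 is a Monday, so the first Sunday is February 7 and the third is February 21.
1 September 2021 is a Wednesday, so the first Sunday is September 5.
Daylight saving runs 21 February – 5 September; 28 February 2021 is inside that window, so Mesis Zone is at UTC+11:00.
06:15 Mesis Zone − 11h = 19:15 UTC (rolling into the previous day, 27 February 2021).
1 October 2020 is a Thursday, so the first Sunday is October 4 and the fourth is October 25.
1 March 2021 is a Monday, so the first Monday is March 1.
At the standard offset (UTC−01:00), 19:15 UTC − 1h = 18:15 Rasove Zone standard time.
Daylight saving runs 25 October 2020 – 1 March 2021; the standard-time date in Rasove Zone, 27 February 2021, is inside that window, so Rasove Zone is at UTC+00:00.
19:15 UTC + 0h = 19:15 Rasove Zone.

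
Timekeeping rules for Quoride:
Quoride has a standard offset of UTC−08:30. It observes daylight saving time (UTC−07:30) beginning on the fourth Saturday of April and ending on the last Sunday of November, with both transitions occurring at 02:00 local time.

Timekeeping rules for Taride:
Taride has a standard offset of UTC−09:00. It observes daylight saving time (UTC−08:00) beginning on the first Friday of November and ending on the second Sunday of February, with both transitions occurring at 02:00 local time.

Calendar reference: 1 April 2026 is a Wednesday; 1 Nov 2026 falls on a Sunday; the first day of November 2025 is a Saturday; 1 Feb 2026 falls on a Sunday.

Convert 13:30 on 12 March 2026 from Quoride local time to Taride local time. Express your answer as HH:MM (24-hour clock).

1 April 2026 is a Wednesday, so the first Saturday is April 4 and the fourth is April 25.
1 November 2026 is a Sunday, so Sundays fall on 1, 8, 15, 22, 29; the last is November 29.
12 March 2026 is outside the daylight-saving period (25 April – 29 November), so Quoride is on standard time, UTC−08:30.
13:30 Quoride + 8h30m = 22:00 UTC.
1 November 2025 is a Saturday, so the first Friday is November 7.
1 February 2026 is a Sunday, so the first Sunday is February 1 and the second is February 8.
At the standard offset (UTC−09:00), 22:00 UTC − 9h = 13:00 Taride standard time.
The standard-time date in Taride, 12 March 2026, is outside the daylight-saving period (7 November 2025 – 8 February 2026), so Taride is on standard time, UTC−09:00.
22:00 UTC − 9h = 13:00 Taride.

13:00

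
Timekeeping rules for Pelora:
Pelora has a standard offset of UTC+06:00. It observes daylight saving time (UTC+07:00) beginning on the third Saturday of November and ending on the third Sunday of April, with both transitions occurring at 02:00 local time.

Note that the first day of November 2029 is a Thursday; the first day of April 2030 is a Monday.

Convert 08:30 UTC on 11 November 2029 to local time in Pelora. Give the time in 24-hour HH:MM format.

1 November 2029 is a Thursday, so the first Saturday is November 3 and the third is November 17.
1 April 2030 is a Monday, so the first Sunday is April 7 and the third is April 21.
At the standard offset (UTC+06:00), 08:30 UTC + 6h = 14:30 Pelora standard time.
The standard-time date in Pelora, 11 November 2029, does not fall between 17 November 2029 and 21 April 2030, so daylight saving is not in effect and Pelora is at UTC+06:00.
08:30 UTC + 6h = 14:30 local.

14:30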